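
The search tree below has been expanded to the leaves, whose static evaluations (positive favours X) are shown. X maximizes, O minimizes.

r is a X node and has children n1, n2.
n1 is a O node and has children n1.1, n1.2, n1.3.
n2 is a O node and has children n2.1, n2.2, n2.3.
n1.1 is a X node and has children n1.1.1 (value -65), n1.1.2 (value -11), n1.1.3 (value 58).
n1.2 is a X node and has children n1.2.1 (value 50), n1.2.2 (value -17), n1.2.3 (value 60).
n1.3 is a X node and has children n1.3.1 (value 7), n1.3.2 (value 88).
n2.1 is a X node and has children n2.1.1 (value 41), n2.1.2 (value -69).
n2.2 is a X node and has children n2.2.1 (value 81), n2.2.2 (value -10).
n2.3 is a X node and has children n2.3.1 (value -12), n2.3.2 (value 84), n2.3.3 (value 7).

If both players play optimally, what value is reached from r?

n1.1 (X): max(-65, -11, 58) = 58
n1.2 (X): max(50, -17, 60) = 60
n1.3 (X): max(7, 88) = 88
n1 (O): min(58, 60, 88) = 58
n2.1 (X): max(41, -69) = 41
n2.2 (X): max(81, -10) = 81
n2.3 (X): max(-12, 84, 7) = 84
n2 (O): min(41, 81, 84) = 41
r (X): max(58, 41) = 58

58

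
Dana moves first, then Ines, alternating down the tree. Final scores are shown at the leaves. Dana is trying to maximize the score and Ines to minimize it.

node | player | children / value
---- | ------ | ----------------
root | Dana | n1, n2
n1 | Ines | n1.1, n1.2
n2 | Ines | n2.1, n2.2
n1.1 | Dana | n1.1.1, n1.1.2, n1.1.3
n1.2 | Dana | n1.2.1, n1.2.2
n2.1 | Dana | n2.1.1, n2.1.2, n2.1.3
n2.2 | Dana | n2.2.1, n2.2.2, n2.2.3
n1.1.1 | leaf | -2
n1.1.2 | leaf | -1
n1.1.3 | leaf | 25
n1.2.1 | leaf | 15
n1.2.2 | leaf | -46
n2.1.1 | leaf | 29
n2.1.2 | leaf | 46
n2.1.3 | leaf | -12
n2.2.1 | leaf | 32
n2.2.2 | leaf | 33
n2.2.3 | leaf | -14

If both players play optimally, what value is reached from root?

33

n1.1 (Dana): max(-2, -1, 25) = 25
n1.2 (Dana): max(15, -46) = 15
n1 (Ines): min(25, 15) = 15
n2.1 (Dana): max(29, 46, -12) = 46
n2.2 (Dana): max(32, 33, -14) = 33
n2 (Ines): min(46, 33) = 33
root (Dana): max(15, 33) = 33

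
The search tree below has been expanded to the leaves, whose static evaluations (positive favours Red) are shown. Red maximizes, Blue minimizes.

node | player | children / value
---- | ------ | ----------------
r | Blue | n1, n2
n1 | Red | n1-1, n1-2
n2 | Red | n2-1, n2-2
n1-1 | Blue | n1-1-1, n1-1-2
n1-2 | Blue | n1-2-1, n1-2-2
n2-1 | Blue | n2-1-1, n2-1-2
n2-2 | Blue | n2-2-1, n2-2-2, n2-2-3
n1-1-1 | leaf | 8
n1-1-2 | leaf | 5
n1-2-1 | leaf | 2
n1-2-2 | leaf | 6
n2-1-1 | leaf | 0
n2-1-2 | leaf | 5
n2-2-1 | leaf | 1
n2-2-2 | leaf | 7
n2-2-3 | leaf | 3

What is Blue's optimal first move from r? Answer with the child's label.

n2

n1-1 (Blue): min(8, 5) = 5
n1-2 (Blue): min(2, 6) = 2
n1 (Red): max(5, 2) = 5
n2-1 (Blue): min(0, 5) = 0
n2-2 (Blue): min(1, 7, 3) = 1
n2 (Red): max(0, 1) = 1
r (Blue): min(5, 1) = 1
Blue at r wants the lowest of {n1=5, n2=1}, so chooses n2.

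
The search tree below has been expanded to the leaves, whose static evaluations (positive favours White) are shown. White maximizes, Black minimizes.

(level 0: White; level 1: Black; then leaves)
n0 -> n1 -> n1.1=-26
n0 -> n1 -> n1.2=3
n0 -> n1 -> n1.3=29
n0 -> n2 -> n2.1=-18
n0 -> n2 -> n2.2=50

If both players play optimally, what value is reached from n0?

-18

n1 (Black): min(-26, 3, 29) = -26
n2 (Black): min(-18, 50) = -18
n0 (White): max(-26, -18) = -18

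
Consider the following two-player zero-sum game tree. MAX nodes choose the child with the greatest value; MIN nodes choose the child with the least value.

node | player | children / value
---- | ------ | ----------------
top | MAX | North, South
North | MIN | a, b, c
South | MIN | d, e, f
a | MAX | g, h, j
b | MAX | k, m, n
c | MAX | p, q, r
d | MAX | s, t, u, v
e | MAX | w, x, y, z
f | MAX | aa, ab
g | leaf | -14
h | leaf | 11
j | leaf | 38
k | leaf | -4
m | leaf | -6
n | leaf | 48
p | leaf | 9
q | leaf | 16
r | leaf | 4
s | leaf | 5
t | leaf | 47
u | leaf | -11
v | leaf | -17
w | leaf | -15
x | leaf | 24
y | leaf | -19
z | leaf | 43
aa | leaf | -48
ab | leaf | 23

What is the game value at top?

23

a (MAX): max(-14, 11, 38) = 38
b (MAX): max(-4, -6, 48) = 48
c (MAX): max(9, 16, 4) = 16
North (MIN): min(38, 48, 16) = 16
d (MAX): max(5, 47, -11, -17) = 47
e (MAX): max(-15, 24, -19, 43) = 43
f (MAX): max(-48, 23) = 23
South (MIN): min(47, 43, 23) = 23
top (MAX): max(16, 23) = 23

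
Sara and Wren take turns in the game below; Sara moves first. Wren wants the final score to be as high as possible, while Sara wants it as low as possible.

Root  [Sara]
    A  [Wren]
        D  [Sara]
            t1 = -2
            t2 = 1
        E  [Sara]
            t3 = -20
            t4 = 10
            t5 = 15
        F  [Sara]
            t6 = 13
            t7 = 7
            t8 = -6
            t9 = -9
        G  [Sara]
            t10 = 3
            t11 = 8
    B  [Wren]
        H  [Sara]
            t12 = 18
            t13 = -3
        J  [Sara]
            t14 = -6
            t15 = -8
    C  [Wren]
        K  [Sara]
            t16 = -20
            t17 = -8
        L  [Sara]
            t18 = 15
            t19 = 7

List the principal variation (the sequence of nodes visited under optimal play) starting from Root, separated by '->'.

Root -> B -> H -> t13

D (Sara): min(-2, 1) = -2
E (Sara): min(-20, 10, 15) = -20
F (Sara): min(13, 7, -6, -9) = -9
G (Sara): min(3, 8) = 3
A (Wren): max(-2, -20, -9, 3) = 3
H (Sara): min(18, -3) = -3
J (Sara): min(-6, -8) = -8
B (Wren): max(-3, -8) = -3
K (Sara): min(-20, -8) = -20
L (Sara): min(15, 7) = 7
C (Wren): max(-20, 7) = 7
Root (Sara): min(3, -3, 7) = -3
At Root, Sara picks B (lowest: -3).
At B, Wren picks H (highest: -3).
At H, Sara picks t13 (lowest: -3).
Terminal value -3.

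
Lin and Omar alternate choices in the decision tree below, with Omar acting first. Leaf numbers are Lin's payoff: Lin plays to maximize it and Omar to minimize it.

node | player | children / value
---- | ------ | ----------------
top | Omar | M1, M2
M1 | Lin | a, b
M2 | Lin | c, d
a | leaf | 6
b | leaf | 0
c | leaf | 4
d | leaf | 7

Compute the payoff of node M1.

M1 (Lin): max(6, 0) = 6

6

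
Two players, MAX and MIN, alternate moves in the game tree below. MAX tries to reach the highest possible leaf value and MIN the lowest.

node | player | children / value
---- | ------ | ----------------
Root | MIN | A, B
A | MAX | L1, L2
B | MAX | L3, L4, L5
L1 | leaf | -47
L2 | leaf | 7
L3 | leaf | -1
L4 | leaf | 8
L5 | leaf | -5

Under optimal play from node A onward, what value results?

7

A (MAX): max(-47, 7) = 7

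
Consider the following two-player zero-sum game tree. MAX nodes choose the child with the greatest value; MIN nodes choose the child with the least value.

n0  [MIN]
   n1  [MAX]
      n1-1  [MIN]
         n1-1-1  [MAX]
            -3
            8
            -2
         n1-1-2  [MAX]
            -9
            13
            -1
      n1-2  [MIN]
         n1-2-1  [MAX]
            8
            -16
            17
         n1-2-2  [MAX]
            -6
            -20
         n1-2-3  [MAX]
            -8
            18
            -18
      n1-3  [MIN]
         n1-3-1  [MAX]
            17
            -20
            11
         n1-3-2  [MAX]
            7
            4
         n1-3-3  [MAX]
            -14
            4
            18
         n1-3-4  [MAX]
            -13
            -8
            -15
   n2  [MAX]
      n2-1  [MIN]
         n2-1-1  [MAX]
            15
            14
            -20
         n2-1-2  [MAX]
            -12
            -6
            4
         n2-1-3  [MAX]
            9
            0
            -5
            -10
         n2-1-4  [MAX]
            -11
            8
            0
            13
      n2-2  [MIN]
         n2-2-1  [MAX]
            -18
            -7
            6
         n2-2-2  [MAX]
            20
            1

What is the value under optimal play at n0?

6

n1-1-1 (MAX): max(-3, 8, -2) = 8
n1-1-2 (MAX): max(-9, 13, -1) = 13
n1-1 (MIN): min(8, 13) = 8
n1-2-1 (MAX): max(8, -16, 17) = 17
n1-2-2 (MAX): max(-6, -20) = -6
n1-2-3 (MAX): max(-8, 18, -18) = 18
n1-2 (MIN): min(17, -6, 18) = -6
n1-3-1 (MAX): max(17, -20, 11) = 17
n1-3-2 (MAX): max(7, 4) = 7
n1-3-3 (MAX): max(-14, 4, 18) = 18
n1-3-4 (MAX): max(-13, -8, -15) = -8
n1-3 (MIN): min(17, 7, 18, -8) = -8
n1 (MAX): max(8, -6, -8) = 8
n2-1-1 (MAX): max(15, 14, -20) = 15
n2-1-2 (MAX): max(-12, -6, 4) = 4
n2-1-3 (MAX): max(9, 0, -5, -10) = 9
n2-1-4 (MAX): max(-11, 8, 0, 13) = 13
n2-1 (MIN): min(15, 4, 9, 13) = 4
n2-2-1 (MAX): max(-18, -7, 6) = 6
n2-2-2 (MAX): max(20, 1) = 20
n2-2 (MIN): min(6, 20) = 6
n2 (MAX): max(4, 6) = 6
n0 (MIN): min(8, 6) = 6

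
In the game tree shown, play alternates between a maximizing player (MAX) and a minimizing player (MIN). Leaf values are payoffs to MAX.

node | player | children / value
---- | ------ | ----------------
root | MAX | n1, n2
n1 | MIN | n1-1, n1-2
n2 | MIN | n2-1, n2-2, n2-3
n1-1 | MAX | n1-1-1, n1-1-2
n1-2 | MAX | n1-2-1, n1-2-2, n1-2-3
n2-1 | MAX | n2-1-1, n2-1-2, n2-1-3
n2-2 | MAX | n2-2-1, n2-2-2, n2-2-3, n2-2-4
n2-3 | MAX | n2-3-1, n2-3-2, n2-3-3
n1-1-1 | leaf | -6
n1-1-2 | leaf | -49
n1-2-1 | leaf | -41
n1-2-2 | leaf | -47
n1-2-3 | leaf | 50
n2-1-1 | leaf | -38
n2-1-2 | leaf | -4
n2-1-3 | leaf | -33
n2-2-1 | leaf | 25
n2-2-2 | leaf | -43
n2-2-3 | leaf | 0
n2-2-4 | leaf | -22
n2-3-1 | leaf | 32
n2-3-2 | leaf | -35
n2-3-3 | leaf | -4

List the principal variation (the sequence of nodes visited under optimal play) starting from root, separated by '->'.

root -> n2 -> n2-1 -> n2-1-2

n1-1 (MAX): max(-6, -49) = -6
n1-2 (MAX): max(-41, -47, 50) = 50
n1 (MIN): min(-6, 50) = -6
n2-1 (MAX): max(-38, -4, -33) = -4
n2-2 (MAX): max(25, -43, 0, -22) = 25
n2-3 (MAX): max(32, -35, -4) = 32
n2 (MIN): min(-4, 25, 32) = -4
root (MAX): max(-6, -4) = -4
At root, MAX picks n2 (highest: -4).
At n2, MIN picks n2-1 (lowest: -4).
At n2-1, MAX picks n2-1-2 (highest: -4).
Terminal value -4.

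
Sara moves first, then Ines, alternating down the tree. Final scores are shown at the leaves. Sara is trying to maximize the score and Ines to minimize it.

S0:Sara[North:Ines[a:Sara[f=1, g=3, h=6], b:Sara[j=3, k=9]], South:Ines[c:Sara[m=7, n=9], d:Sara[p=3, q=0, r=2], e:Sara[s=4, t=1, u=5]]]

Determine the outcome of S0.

a (Sara): max(1, 3, 6) = 6
b (Sara): max(3, 9) = 9
North (Ines): min(6, 9) = 6
c (Sara): max(7, 9) = 9
d (Sara): max(3, 0, 2) = 3
e (Sara): max(4, 1, 5) = 5
South (Ines): min(9, 3, 5) = 3
S0 (Sara): max(6, 3) = 6

6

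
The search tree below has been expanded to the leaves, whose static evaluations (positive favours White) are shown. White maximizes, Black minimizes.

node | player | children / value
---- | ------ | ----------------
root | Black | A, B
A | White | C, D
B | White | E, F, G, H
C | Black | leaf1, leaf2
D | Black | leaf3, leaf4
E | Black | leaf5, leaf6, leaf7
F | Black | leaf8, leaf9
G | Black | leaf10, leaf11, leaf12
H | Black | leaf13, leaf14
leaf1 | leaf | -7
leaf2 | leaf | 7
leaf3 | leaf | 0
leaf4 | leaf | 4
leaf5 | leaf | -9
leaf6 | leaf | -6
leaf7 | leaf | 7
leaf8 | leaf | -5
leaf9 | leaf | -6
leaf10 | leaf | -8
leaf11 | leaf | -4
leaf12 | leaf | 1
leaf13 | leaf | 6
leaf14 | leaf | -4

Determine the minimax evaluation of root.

-4

C (Black): min(-7, 7) = -7
D (Black): min(0, 4) = 0
A (White): max(-7, 0) = 0
E (Black): min(-9, -6, 7) = -9
F (Black): min(-5, -6) = -6
G (Black): min(-8, -4, 1) = -8
H (Black): min(6, -4) = -4
B (White): max(-9, -6, -8, -4) = -4
root (Black): min(0, -4) = -4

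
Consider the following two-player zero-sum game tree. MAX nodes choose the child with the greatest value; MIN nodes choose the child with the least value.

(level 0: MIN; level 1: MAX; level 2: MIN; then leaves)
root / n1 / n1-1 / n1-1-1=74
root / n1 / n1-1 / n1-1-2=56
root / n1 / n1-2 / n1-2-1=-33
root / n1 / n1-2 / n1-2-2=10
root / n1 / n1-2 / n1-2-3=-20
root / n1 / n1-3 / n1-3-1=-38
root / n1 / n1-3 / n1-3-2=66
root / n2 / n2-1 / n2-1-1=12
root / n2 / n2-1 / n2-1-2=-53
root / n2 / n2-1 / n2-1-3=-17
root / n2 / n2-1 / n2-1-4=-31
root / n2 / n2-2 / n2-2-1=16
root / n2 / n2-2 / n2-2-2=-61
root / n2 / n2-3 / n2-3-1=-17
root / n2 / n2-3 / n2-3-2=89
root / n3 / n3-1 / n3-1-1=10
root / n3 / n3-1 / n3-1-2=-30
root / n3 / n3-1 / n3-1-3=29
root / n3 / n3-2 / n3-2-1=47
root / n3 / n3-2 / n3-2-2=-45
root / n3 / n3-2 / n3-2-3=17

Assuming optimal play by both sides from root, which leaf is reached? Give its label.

n3-1-2

n1-1 (MIN): min(74, 56) = 56
n1-2 (MIN): min(-33, 10, -20) = -33
n1-3 (MIN): min(-38, 66) = -38
n1 (MAX): max(56, -33, -38) = 56
n2-1 (MIN): min(12, -53, -17, -31) = -53
n2-2 (MIN): min(16, -61) = -61
n2-3 (MIN): min(-17, 89) = -17
n2 (MAX): max(-53, -61, -17) = -17
n3-1 (MIN): min(10, -30, 29) = -30
n3-2 (MIN): min(47, -45, 17) = -45
n3 (MAX): max(-30, -45) = -30
root (MIN): min(56, -17, -30) = -30
At root, MIN picks n3 (lowest: -30).
At n3, MAX picks n3-1 (highest: -30).
At n3-1, MIN picks n3-1-2 (lowest: -30).
Terminal value -30.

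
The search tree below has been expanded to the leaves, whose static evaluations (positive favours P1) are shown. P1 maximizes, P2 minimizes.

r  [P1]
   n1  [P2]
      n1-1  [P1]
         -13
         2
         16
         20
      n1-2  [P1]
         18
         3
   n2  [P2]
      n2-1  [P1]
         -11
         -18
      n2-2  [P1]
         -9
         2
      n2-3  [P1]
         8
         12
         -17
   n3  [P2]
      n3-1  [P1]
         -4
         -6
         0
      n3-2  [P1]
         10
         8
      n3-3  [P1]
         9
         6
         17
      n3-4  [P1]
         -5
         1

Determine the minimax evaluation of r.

18

n1-1 (P1): max(-13, 2, 16, 20) = 20
n1-2 (P1): max(18, 3) = 18
n1 (P2): min(20, 18) = 18
n2-1 (P1): max(-11, -18) = -11
n2-2 (P1): max(-9, 2) = 2
n2-3 (P1): max(8, 12, -17) = 12
n2 (P2): min(-11, 2, 12) = -11
n3-1 (P1): max(-4, -6, 0) = 0
n3-2 (P1): max(10, 8) = 10
n3-3 (P1): max(9, 6, 17) = 17
n3-4 (P1): max(-5, 1) = 1
n3 (P2): min(0, 10, 17, 1) = 0
r (P1): max(18, -11, 0) = 18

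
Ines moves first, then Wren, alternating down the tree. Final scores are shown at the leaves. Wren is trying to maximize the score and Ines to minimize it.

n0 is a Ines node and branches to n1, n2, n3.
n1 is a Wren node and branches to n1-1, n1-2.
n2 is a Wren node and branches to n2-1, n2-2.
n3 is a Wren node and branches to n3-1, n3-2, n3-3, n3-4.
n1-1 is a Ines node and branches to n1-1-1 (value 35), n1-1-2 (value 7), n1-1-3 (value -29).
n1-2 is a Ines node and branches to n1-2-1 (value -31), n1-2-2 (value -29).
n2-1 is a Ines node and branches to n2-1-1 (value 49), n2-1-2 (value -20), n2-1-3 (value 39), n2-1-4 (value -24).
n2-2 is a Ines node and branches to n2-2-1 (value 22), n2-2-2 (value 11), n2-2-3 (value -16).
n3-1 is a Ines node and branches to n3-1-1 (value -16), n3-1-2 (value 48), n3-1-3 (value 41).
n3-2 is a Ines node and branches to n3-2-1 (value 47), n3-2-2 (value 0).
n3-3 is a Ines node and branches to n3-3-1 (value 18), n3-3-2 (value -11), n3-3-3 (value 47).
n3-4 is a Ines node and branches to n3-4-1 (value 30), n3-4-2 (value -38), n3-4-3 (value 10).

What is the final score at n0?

n1-1 (Ines): min(35, 7, -29) = -29
n1-2 (Ines): min(-31, -29) = -31
n1 (Wren): max(-29, -31) = -29
n2-1 (Ines): min(49, -20, 39, -24) = -24
n2-2 (Ines): min(22, 11, -16) = -16
n2 (Wren): max(-24, -16) = -16
n3-1 (Ines): min(-16, 48, 41) = -16
n3-2 (Ines): min(47, 0) = 0
n3-3 (Ines): min(18, -11, 47) = -11
n3-4 (Ines): min(30, -38, 10) = -38
n3 (Wren): max(-16, 0, -11, -38) = 0
n0 (Ines): min(-29, -16, 0) = -29

-29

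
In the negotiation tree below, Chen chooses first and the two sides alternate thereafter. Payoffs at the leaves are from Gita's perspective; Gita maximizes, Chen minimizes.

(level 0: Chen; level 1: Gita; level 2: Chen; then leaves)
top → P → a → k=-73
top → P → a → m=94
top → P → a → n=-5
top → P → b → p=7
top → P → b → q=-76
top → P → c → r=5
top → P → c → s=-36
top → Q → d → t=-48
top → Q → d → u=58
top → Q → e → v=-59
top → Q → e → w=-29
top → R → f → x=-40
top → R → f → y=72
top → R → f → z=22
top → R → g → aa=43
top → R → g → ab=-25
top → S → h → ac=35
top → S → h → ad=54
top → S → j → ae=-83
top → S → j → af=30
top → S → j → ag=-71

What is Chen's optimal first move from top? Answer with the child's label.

Q

a (Chen): min(-73, 94, -5) = -73
b (Chen): min(7, -76) = -76
c (Chen): min(5, -36) = -36
P (Gita): max(-73, -76, -36) = -36
d (Chen): min(-48, 58) = -48
e (Chen): min(-59, -29) = -59
Q (Gita): max(-48, -59) = -48
f (Chen): min(-40, 72, 22) = -40
g (Chen): min(43, -25) = -25
R (Gita): max(-40, -25) = -25
h (Chen): min(35, 54) = 35
j (Chen): min(-83, 30, -71) = -83
S (Gita): max(35, -83) = 35
top (Chen): min(-36, -48, -25, 35) = -48
Chen at top wants the lowest of {P=-36, Q=-48, R=-25, S=35}, so chooses Q.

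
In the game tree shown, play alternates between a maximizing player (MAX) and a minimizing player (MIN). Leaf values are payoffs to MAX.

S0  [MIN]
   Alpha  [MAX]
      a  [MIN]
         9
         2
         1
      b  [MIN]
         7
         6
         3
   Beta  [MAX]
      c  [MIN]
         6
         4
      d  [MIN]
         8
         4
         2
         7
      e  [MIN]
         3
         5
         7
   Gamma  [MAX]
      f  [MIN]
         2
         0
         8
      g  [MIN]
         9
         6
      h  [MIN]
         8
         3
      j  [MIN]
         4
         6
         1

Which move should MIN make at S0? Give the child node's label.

a (MIN): min(9, 2, 1) = 1
b (MIN): min(7, 6, 3) = 3
Alpha (MAX): max(1, 3) = 3
c (MIN): min(6, 4) = 4
d (MIN): min(8, 4, 2, 7) = 2
e (MIN): min(3, 5, 7) = 3
Beta (MAX): max(4, 2, 3) = 4
f (MIN): min(2, 0, 8) = 0
g (MIN): min(9, 6) = 6
h (MIN): min(8, 3) = 3
j (MIN): min(4, 6, 1) = 1
Gamma (MAX): max(0, 6, 3, 1) = 6
S0 (MIN): min(3, 4, 6) = 3
MIN at S0 wants the lowest of {Alpha=3, Beta=4, Gamma=6}, so chooses Alpha.

Alpha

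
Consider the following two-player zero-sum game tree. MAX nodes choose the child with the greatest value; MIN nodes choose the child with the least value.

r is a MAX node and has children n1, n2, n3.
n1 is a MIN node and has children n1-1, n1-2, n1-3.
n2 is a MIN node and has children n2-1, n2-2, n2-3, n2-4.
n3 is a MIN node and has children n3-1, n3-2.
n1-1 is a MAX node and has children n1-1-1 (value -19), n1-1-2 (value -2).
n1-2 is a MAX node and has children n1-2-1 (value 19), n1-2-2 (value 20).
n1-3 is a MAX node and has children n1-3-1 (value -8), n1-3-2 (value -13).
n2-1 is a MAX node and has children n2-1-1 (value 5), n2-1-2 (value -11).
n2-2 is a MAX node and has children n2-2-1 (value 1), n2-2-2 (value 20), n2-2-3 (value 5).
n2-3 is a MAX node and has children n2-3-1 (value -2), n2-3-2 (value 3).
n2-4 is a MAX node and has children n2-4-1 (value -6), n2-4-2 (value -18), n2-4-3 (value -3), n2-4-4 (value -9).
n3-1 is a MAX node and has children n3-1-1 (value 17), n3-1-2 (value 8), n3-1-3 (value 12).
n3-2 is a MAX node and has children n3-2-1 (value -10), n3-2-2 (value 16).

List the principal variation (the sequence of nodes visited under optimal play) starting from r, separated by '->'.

r -> n3 -> n3-2 -> n3-2-2

n1-1 (MAX): max(-19, -2) = -2
n1-2 (MAX): max(19, 20) = 20
n1-3 (MAX): max(-8, -13) = -8
n1 (MIN): min(-2, 20, -8) = -8
n2-1 (MAX): max(5, -11) = 5
n2-2 (MAX): max(1, 20, 5) = 20
n2-3 (MAX): max(-2, 3) = 3
n2-4 (MAX): max(-6, -18, -3, -9) = -3
n2 (MIN): min(5, 20, 3, -3) = -3
n3-1 (MAX): max(17, 8, 12) = 17
n3-2 (MAX): max(-10, 16) = 16
n3 (MIN): min(17, 16) = 16
r (MAX): max(-8, -3, 16) = 16
At r, MAX picks n3 (highest: 16).
At n3, MIN picks n3-2 (lowest: 16).
At n3-2, MAX picks n3-2-2 (highest: 16).
Terminal value 16.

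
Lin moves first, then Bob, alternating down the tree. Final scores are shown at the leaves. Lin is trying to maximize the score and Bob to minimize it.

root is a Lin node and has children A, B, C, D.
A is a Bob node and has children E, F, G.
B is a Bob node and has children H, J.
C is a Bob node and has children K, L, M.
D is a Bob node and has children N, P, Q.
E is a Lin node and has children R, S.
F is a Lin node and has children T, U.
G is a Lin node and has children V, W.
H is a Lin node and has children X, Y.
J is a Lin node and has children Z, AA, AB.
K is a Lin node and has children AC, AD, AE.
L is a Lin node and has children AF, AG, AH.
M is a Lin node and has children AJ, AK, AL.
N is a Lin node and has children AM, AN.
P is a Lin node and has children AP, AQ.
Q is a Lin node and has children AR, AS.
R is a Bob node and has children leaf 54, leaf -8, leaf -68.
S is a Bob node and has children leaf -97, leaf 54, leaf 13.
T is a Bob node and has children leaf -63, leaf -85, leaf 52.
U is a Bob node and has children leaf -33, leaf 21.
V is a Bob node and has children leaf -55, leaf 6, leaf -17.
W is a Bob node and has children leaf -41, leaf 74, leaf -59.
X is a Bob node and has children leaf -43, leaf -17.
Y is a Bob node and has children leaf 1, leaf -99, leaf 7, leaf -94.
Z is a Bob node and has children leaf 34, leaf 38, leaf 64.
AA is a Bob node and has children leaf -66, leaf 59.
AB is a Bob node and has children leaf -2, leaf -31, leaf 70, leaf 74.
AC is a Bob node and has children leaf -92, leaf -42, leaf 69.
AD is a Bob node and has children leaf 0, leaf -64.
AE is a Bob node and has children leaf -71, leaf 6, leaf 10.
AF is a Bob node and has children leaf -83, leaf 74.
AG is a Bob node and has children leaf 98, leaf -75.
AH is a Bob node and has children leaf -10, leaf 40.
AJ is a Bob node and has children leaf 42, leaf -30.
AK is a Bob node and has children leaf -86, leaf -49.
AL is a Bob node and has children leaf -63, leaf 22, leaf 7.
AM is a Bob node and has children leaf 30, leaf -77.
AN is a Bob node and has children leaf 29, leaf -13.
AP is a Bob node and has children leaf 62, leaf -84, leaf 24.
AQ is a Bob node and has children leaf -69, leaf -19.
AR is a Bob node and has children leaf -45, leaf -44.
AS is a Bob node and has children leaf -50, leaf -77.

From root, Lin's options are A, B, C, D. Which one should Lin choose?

R (Bob): min(54, -8, -68) = -68
S (Bob): min(-97, 54, 13) = -97
E (Lin): max(-68, -97) = -68
T (Bob): min(-63, -85, 52) = -85
U (Bob): min(-33, 21) = -33
F (Lin): max(-85, -33) = -33
V (Bob): min(-55, 6, -17) = -55
W (Bob): min(-41, 74, -59) = -59
G (Lin): max(-55, -59) = -55
A (Bob): min(-68, -33, -55) = -68
X (Bob): min(-43, -17) = -43
Y (Bob): min(1, -99, 7, -94) = -99
H (Lin): max(-43, -99) = -43
Z (Bob): min(34, 38, 64) = 34
AA (Bob): min(-66, 59) = -66
AB (Bob): min(-2, -31, 70, 74) = -31
J (Lin): max(34, -66, -31) = 34
B (Bob): min(-43, 34) = -43
AC (Bob): min(-92, -42, 69) = -92
AD (Bob): min(0, -64) = -64
AE (Bob): min(-71, 6, 10) = -71
K (Lin): max(-92, -64, -71) = -64
AF (Bob): min(-83, 74) = -83
AG (Bob): min(98, -75) = -75
AH (Bob): min(-10, 40) = -10
L (Lin): max(-83, -75, -10) = -10
AJ (Bob): min(42, -30) = -30
AK (Bob): min(-86, -49) = -86
AL (Bob): min(-63, 22, 7) = -63
M (Lin): max(-30, -86, -63) = -30
C (Bob): min(-64, -10, -30) = -64
AM (Bob): min(30, -77) = -77
AN (Bob): min(29, -13) = -13
N (Lin): max(-77, -13) = -13
AP (Bob): min(62, -84, 24) = -84
AQ (Bob): min(-69, -19) = -69
P (Lin): max(-84, -69) = -69
AR (Bob): min(-45, -44) = -45
AS (Bob): min(-50, -77) = -77
Q (Lin): max(-45, -77) = -45
D (Bob): min(-13, -69, -45) = -69
root (Lin): max(-68, -43, -64, -69) = -43
Lin at root wants the highest of {A=-68, B=-43, C=-64, D=-69}, so chooses B.

B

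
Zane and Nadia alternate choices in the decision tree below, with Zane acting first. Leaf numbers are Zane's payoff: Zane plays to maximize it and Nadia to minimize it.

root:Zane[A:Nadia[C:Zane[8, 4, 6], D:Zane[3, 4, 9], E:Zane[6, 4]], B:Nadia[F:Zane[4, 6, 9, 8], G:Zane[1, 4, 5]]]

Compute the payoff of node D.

D (Zane): max(3, 4, 9) = 9

9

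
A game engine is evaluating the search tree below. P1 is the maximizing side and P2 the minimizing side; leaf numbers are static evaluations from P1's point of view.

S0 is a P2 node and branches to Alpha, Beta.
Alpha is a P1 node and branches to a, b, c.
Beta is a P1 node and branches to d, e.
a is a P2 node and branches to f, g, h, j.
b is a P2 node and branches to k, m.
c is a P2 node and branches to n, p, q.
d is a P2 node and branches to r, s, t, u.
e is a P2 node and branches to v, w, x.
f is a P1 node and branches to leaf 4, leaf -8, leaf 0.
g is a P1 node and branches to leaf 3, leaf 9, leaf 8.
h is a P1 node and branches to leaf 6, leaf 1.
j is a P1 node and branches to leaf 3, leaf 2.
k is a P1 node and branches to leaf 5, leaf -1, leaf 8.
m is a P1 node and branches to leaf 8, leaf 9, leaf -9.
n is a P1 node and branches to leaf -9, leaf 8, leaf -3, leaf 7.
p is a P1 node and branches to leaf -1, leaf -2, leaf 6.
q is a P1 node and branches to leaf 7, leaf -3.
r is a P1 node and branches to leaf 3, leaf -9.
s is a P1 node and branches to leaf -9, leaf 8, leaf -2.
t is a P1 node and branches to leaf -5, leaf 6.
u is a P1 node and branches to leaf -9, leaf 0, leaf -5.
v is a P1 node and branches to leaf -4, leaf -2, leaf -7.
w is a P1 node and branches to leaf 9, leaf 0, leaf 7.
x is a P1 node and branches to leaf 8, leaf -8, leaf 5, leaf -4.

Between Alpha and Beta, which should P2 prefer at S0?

f (P1): max(4, -8, 0) = 4
g (P1): max(3, 9, 8) = 9
h (P1): max(6, 1) = 6
j (P1): max(3, 2) = 3
a (P2): min(4, 9, 6, 3) = 3
k (P1): max(5, -1, 8) = 8
m (P1): max(8, 9, -9) = 9
b (P2): min(8, 9) = 8
n (P1): max(-9, 8, -3, 7) = 8
p (P1): max(-1, -2, 6) = 6
q (P1): max(7, -3) = 7
c (P2): min(8, 6, 7) = 6
Alpha (P1): max(3, 8, 6) = 8
r (P1): max(3, -9) = 3
s (P1): max(-9, 8, -2) = 8
t (P1): max(-5, 6) = 6
u (P1): max(-9, 0, -5) = 0
d (P2): min(3, 8, 6, 0) = 0
v (P1): max(-4, -2, -7) = -2
w (P1): max(9, 0, 7) = 9
x (P1): max(8, -8, 5, -4) = 8
e (P2): min(-2, 9, 8) = -2
Beta (P1): max(0, -2) = 0
P2 prefers the lower value; Alpha=8, Beta=0. Beta is better since 0 < 8.

Beta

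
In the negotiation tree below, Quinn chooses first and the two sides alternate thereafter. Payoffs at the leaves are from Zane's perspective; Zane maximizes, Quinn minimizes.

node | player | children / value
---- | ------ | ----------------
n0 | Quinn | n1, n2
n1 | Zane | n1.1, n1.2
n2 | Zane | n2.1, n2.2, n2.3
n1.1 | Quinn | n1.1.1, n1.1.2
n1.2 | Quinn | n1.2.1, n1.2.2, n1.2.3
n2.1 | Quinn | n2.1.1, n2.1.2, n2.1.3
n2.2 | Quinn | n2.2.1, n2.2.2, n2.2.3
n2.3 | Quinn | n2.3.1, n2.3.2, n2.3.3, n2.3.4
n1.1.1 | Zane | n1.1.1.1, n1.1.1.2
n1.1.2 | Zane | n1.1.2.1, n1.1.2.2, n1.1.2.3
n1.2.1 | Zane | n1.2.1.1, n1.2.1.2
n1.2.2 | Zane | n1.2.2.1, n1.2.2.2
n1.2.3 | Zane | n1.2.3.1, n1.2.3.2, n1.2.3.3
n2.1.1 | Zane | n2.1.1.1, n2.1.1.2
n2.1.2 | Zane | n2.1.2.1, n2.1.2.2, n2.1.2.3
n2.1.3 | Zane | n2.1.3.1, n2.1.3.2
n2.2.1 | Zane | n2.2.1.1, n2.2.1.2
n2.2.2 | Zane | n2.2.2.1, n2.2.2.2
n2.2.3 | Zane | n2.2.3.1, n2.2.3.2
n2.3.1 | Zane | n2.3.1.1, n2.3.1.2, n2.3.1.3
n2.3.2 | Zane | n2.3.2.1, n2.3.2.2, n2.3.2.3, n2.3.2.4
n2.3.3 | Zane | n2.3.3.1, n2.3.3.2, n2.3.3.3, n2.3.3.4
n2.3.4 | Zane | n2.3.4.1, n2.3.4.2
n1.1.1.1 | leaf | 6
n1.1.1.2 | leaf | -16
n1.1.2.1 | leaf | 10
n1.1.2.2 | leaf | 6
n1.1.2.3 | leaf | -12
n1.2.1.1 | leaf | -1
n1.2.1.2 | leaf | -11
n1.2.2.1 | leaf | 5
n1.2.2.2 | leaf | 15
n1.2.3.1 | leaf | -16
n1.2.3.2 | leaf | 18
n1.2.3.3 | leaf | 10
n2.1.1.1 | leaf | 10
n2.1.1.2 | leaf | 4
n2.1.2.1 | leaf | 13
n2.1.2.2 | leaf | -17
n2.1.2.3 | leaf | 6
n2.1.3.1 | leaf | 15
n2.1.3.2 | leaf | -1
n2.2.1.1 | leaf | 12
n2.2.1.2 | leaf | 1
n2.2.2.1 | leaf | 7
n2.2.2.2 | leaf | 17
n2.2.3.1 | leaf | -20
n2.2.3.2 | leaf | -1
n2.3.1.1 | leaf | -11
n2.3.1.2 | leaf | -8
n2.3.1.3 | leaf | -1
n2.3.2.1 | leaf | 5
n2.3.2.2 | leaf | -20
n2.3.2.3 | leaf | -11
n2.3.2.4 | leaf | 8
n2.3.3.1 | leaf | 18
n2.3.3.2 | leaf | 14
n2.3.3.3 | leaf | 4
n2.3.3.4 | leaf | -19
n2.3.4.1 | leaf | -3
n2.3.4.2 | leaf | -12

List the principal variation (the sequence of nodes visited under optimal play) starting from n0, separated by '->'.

n1.1.1 (Zane): max(6, -16) = 6
n1.1.2 (Zane): max(10, 6, -12) = 10
n1.1 (Quinn): min(6, 10) = 6
n1.2.1 (Zane): max(-1, -11) = -1
n1.2.2 (Zane): max(5, 15) = 15
n1.2.3 (Zane): max(-16, 18, 10) = 18
n1.2 (Quinn): min(-1, 15, 18) = -1
n1 (Zane): max(6, -1) = 6
n2.1.1 (Zane): max(10, 4) = 10
n2.1.2 (Zane): max(13, -17, 6) = 13
n2.1.3 (Zane): max(15, -1) = 15
n2.1 (Quinn): min(10, 13, 15) = 10
n2.2.1 (Zane): max(12, 1) = 12
n2.2.2 (Zane): max(7, 17) = 17
n2.2.3 (Zane): max(-20, -1) = -1
n2.2 (Quinn): min(12, 17, -1) = -1
n2.3.1 (Zane): max(-11, -8, -1) = -1
n2.3.2 (Zane): max(5, -20, -11, 8) = 8
n2.3.3 (Zane): max(18, 14, 4, -19) = 18
n2.3.4 (Zane): max(-3, -12) = -3
n2.3 (Quinn): min(-1, 8, 18, -3) = -3
n2 (Zane): max(10, -1, -3) = 10
n0 (Quinn): min(6, 10) = 6
At n0, Quinn picks n1 (lowest: 6).
At n1, Zane picks n1.1 (highest: 6).
At n1.1, Quinn picks n1.1.1 (lowest: 6).
At n1.1.1, Zane picks n1.1.1.1 (highest: 6).
Terminal value 6.

n0 -> n1 -> n1.1 -> n1.1.1 -> n1.1.1.1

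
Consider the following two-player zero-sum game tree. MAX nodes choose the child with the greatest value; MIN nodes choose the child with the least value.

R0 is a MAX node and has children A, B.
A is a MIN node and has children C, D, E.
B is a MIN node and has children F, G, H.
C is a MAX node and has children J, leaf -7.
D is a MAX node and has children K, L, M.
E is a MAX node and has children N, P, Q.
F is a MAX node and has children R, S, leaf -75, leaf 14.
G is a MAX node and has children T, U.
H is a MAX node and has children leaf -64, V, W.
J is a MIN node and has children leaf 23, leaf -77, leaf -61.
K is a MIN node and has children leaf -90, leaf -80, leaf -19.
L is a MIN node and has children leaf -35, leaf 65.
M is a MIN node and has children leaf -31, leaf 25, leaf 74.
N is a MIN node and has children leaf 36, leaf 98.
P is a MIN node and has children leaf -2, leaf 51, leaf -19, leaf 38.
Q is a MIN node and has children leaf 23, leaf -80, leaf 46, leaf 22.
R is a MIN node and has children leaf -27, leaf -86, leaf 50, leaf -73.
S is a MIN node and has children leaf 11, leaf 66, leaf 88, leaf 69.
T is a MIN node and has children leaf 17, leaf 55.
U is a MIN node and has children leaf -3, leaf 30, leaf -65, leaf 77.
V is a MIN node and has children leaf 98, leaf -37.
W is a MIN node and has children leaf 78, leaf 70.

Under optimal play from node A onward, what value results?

J (MIN): min(23, -77, -61) = -77
C (MAX): max(-77, -7) = -7
K (MIN): min(-90, -80, -19) = -90
L (MIN): min(-35, 65) = -35
M (MIN): min(-31, 25, 74) = -31
D (MAX): max(-90, -35, -31) = -31
N (MIN): min(36, 98) = 36
P (MIN): min(-2, 51, -19, 38) = -19
Q (MIN): min(23, -80, 46, 22) = -80
E (MAX): max(36, -19, -80) = 36
A (MIN): min(-7, -31, 36) = -31

-31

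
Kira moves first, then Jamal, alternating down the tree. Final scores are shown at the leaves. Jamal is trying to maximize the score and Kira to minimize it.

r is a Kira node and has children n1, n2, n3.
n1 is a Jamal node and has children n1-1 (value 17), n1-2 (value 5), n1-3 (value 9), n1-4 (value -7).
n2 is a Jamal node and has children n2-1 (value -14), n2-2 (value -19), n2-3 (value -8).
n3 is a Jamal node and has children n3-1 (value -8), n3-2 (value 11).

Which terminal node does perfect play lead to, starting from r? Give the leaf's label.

n1 (Jamal): max(17, 5, 9, -7) = 17
n2 (Jamal): max(-14, -19, -8) = -8
n3 (Jamal): max(-8, 11) = 11
r (Kira): min(17, -8, 11) = -8
At r, Kira picks n2 (lowest: -8).
At n2, Jamal picks n2-3 (highest: -8).
Terminal value -8.

n2-3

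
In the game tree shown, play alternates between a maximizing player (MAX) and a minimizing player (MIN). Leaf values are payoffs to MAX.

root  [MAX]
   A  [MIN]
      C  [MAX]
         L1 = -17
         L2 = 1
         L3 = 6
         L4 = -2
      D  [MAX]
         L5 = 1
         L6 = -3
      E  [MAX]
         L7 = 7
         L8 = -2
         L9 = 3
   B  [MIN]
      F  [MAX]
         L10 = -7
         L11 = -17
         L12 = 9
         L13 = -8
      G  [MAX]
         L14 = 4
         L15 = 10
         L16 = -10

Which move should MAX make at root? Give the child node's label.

C (MAX): max(-17, 1, 6, -2) = 6
D (MAX): max(1, -3) = 1
E (MAX): max(7, -2, 3) = 7
A (MIN): min(6, 1, 7) = 1
F (MAX): max(-7, -17, 9, -8) = 9
G (MAX): max(4, 10, -10) = 10
B (MIN): min(9, 10) = 9
root (MAX): max(1, 9) = 9
MAX at root wants the highest of {A=1, B=9}, so chooses B.

B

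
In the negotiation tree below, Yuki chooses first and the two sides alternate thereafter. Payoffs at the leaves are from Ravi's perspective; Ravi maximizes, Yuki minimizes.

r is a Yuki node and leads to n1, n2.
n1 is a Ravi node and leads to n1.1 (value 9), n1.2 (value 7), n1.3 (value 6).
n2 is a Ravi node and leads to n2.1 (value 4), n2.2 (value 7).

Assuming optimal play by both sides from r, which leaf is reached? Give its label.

n2.2

n1 (Ravi): max(9, 7, 6) = 9
n2 (Ravi): max(4, 7) = 7
r (Yuki): min(9, 7) = 7
At r, Yuki picks n2 (lowest: 7).
At n2, Ravi picks n2.2 (highest: 7).
Terminal value 7.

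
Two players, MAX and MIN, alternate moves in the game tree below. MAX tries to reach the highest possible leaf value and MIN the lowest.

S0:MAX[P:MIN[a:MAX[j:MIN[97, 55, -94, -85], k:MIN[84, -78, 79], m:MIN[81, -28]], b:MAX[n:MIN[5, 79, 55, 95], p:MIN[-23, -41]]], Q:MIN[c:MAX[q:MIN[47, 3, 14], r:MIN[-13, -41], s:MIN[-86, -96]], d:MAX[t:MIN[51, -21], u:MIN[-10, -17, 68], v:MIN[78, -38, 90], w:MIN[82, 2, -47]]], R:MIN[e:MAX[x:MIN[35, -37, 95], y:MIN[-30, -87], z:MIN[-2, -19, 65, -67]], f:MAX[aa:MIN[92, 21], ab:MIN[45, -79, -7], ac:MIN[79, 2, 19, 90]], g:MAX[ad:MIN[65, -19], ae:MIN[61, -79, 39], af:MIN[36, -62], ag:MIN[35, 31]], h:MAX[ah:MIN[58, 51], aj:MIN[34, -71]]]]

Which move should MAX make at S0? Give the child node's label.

j (MIN): min(97, 55, -94, -85) = -94
k (MIN): min(84, -78, 79) = -78
m (MIN): min(81, -28) = -28
a (MAX): max(-94, -78, -28) = -28
n (MIN): min(5, 79, 55, 95) = 5
p (MIN): min(-23, -41) = -41
b (MAX): max(5, -41) = 5
P (MIN): min(-28, 5) = -28
q (MIN): min(47, 3, 14) = 3
r (MIN): min(-13, -41) = -41
s (MIN): min(-86, -96) = -96
c (MAX): max(3, -41, -96) = 3
t (MIN): min(51, -21) = -21
u (MIN): min(-10, -17, 68) = -17
v (MIN): min(78, -38, 90) = -38
w (MIN): min(82, 2, -47) = -47
d (MAX): max(-21, -17, -38, -47) = -17
Q (MIN): min(3, -17) = -17
x (MIN): min(35, -37, 95) = -37
y (MIN): min(-30, -87) = -87
z (MIN): min(-2, -19, 65, -67) = -67
e (MAX): max(-37, -87, -67) = -37
aa (MIN): min(92, 21) = 21
ab (MIN): min(45, -79, -7) = -79
ac (MIN): min(79, 2, 19, 90) = 2
f (MAX): max(21, -79, 2) = 21
ad (MIN): min(65, -19) = -19
ae (MIN): min(61, -79, 39) = -79
af (MIN): min(36, -62) = -62
ag (MIN): min(35, 31) = 31
g (MAX): max(-19, -79, -62, 31) = 31
ah (MIN): min(58, 51) = 51
aj (MIN): min(34, -71) = -71
h (MAX): max(51, -71) = 51
R (MIN): min(-37, 21, 31, 51) = -37
S0 (MAX): max(-28, -17, -37) = -17
MAX at S0 wants the highest of {P=-28, Q=-17, R=-37}, so chooses Q.

Q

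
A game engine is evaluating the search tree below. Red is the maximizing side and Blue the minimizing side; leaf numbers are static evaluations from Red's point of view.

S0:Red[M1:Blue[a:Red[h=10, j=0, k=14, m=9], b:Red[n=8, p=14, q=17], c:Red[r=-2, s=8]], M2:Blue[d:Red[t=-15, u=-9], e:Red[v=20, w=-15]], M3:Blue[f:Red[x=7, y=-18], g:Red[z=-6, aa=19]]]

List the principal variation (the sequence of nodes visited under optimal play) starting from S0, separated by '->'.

S0 -> M1 -> c -> s

a (Red): max(10, 0, 14, 9) = 14
b (Red): max(8, 14, 17) = 17
c (Red): max(-2, 8) = 8
M1 (Blue): min(14, 17, 8) = 8
d (Red): max(-15, -9) = -9
e (Red): max(20, -15) = 20
M2 (Blue): min(-9, 20) = -9
f (Red): max(7, -18) = 7
g (Red): max(-6, 19) = 19
M3 (Blue): min(7, 19) = 7
S0 (Red): max(8, -9, 7) = 8
At S0, Red picks M1 (highest: 8).
At M1, Blue picks c (lowest: 8).
At c, Red picks s (highest: 8).
Terminal value 8.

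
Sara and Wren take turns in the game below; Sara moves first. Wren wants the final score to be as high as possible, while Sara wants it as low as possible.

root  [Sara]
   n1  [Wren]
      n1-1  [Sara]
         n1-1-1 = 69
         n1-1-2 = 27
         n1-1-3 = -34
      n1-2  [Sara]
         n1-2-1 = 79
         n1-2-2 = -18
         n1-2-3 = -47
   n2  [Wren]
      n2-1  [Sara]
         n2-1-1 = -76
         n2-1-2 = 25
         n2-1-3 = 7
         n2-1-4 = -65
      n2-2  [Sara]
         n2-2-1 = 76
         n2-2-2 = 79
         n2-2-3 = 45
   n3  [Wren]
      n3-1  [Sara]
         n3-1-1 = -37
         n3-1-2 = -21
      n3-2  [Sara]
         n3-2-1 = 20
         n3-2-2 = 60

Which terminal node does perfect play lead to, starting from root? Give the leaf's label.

n1-1-3

n1-1 (Sara): min(69, 27, -34) = -34
n1-2 (Sara): min(79, -18, -47) = -47
n1 (Wren): max(-34, -47) = -34
n2-1 (Sara): min(-76, 25, 7, -65) = -76
n2-2 (Sara): min(76, 79, 45) = 45
n2 (Wren): max(-76, 45) = 45
n3-1 (Sara): min(-37, -21) = -37
n3-2 (Sara): min(20, 60) = 20
n3 (Wren): max(-37, 20) = 20
root (Sara): min(-34, 45, 20) = -34
At root, Sara picks n1 (lowest: -34).
At n1, Wren picks n1-1 (highest: -34).
At n1-1, Sara picks n1-1-3 (lowest: -34).
Terminal value -34.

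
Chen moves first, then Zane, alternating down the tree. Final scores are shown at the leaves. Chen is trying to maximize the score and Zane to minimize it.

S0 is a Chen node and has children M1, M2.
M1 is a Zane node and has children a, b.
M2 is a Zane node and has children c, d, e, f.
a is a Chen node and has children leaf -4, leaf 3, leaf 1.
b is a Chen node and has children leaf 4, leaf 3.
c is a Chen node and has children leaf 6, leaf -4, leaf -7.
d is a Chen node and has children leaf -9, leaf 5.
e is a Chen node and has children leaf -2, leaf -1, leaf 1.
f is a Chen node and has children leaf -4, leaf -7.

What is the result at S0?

a (Chen): max(-4, 3, 1) = 3
b (Chen): max(4, 3) = 4
M1 (Zane): min(3, 4) = 3
c (Chen): max(6, -4, -7) = 6
d (Chen): max(-9, 5) = 5
e (Chen): max(-2, -1, 1) = 1
f (Chen): max(-4, -7) = -4
M2 (Zane): min(6, 5, 1, -4) = -4
S0 (Chen): max(3, -4) = 3

3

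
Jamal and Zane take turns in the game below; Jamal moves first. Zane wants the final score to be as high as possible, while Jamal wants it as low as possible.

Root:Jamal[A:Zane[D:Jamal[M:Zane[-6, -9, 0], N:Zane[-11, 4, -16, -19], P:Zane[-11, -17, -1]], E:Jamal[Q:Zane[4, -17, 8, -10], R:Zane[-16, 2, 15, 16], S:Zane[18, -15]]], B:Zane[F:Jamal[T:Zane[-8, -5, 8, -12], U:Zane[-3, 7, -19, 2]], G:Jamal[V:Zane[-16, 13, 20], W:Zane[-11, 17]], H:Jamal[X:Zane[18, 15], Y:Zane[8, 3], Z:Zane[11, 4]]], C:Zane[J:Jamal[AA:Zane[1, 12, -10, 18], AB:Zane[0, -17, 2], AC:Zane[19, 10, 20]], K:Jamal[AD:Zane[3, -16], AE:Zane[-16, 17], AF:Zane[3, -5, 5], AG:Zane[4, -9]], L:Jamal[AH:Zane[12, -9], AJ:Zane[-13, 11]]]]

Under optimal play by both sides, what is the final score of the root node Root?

M (Zane): max(-6, -9, 0) = 0
N (Zane): max(-11, 4, -16, -19) = 4
P (Zane): max(-11, -17, -1) = -1
D (Jamal): min(0, 4, -1) = -1
Q (Zane): max(4, -17, 8, -10) = 8
R (Zane): max(-16, 2, 15, 16) = 16
S (Zane): max(18, -15) = 18
E (Jamal): min(8, 16, 18) = 8
A (Zane): max(-1, 8) = 8
T (Zane): max(-8, -5, 8, -12) = 8
U (Zane): max(-3, 7, -19, 2) = 7
F (Jamal): min(8, 7) = 7
V (Zane): max(-16, 13, 20) = 20
W (Zane): max(-11, 17) = 17
G (Jamal): min(20, 17) = 17
X (Zane): max(18, 15) = 18
Y (Zane): max(8, 3) = 8
Z (Zane): max(11, 4) = 11
H (Jamal): min(18, 8, 11) = 8
B (Zane): max(7, 17, 8) = 17
AA (Zane): max(1, 12, -10, 18) = 18
AB (Zane): max(0, -17, 2) = 2
AC (Zane): max(19, 10, 20) = 20
J (Jamal): min(18, 2, 20) = 2
AD (Zane): max(3, -16) = 3
AE (Zane): max(-16, 17) = 17
AF (Zane): max(3, -5, 5) = 5
AG (Zane): max(4, -9) = 4
K (Jamal): min(3, 17, 5, 4) = 3
AH (Zane): max(12, -9) = 12
AJ (Zane): max(-13, 11) = 11
L (Jamal): min(12, 11) = 11
C (Zane): max(2, 3, 11) = 11
Root (Jamal): min(8, 17, 11) = 8

8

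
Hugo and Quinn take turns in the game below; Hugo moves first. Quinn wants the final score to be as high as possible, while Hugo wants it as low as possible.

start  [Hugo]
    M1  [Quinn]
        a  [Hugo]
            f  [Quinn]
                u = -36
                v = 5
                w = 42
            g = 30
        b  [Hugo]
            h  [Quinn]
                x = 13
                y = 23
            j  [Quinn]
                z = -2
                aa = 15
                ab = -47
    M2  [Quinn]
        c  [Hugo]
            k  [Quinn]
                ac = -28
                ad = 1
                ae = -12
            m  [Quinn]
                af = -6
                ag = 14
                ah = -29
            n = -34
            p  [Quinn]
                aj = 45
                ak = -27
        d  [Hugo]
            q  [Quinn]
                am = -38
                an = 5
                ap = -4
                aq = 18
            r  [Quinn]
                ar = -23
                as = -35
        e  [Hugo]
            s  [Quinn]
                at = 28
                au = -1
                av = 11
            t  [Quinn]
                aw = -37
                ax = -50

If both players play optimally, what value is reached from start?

f (Quinn): max(-36, 5, 42) = 42
a (Hugo): min(42, 30) = 30
h (Quinn): max(13, 23) = 23
j (Quinn): max(-2, 15, -47) = 15
b (Hugo): min(23, 15) = 15
M1 (Quinn): max(30, 15) = 30
k (Quinn): max(-28, 1, -12) = 1
m (Quinn): max(-6, 14, -29) = 14
p (Quinn): max(45, -27) = 45
c (Hugo): min(1, 14, -34, 45) = -34
q (Quinn): max(-38, 5, -4, 18) = 18
r (Quinn): max(-23, -35) = -23
d (Hugo): min(18, -23) = -23
s (Quinn): max(28, -1, 11) = 28
t (Quinn): max(-37, -50) = -37
e (Hugo): min(28, -37) = -37
M2 (Quinn): max(-34, -23, -37) = -23
start (Hugo): min(30, -23) = -23

-23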